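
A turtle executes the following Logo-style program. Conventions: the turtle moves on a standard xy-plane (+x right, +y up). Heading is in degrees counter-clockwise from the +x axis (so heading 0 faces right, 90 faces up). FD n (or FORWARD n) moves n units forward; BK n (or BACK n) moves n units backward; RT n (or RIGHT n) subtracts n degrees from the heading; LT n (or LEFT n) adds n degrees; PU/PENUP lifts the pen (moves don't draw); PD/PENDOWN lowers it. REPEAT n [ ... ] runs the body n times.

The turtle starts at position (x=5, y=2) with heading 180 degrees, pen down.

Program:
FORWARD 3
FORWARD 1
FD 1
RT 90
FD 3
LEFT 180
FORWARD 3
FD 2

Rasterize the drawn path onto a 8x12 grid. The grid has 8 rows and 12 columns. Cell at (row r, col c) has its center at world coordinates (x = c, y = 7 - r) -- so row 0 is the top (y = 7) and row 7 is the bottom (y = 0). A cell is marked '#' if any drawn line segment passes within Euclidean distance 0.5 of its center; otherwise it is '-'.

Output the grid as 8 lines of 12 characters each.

Answer: ------------
------------
#-----------
#-----------
#-----------
######------
#-----------
#-----------

Derivation:
Segment 0: (5,2) -> (2,2)
Segment 1: (2,2) -> (1,2)
Segment 2: (1,2) -> (0,2)
Segment 3: (0,2) -> (0,5)
Segment 4: (0,5) -> (-0,2)
Segment 5: (-0,2) -> (-0,0)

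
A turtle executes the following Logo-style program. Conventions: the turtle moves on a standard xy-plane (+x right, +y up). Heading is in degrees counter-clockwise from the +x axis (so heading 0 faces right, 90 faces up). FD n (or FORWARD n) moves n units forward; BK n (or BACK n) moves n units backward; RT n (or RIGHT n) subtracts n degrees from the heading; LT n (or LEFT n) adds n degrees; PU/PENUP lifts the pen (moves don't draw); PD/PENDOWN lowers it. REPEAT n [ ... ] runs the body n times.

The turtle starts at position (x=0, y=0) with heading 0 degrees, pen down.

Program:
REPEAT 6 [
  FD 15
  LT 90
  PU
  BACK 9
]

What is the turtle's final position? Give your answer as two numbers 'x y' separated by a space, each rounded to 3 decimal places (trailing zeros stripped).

Executing turtle program step by step:
Start: pos=(0,0), heading=0, pen down
REPEAT 6 [
  -- iteration 1/6 --
  FD 15: (0,0) -> (15,0) [heading=0, draw]
  LT 90: heading 0 -> 90
  PU: pen up
  BK 9: (15,0) -> (15,-9) [heading=90, move]
  -- iteration 2/6 --
  FD 15: (15,-9) -> (15,6) [heading=90, move]
  LT 90: heading 90 -> 180
  PU: pen up
  BK 9: (15,6) -> (24,6) [heading=180, move]
  -- iteration 3/6 --
  FD 15: (24,6) -> (9,6) [heading=180, move]
  LT 90: heading 180 -> 270
  PU: pen up
  BK 9: (9,6) -> (9,15) [heading=270, move]
  -- iteration 4/6 --
  FD 15: (9,15) -> (9,0) [heading=270, move]
  LT 90: heading 270 -> 0
  PU: pen up
  BK 9: (9,0) -> (0,0) [heading=0, move]
  -- iteration 5/6 --
  FD 15: (0,0) -> (15,0) [heading=0, move]
  LT 90: heading 0 -> 90
  PU: pen up
  BK 9: (15,0) -> (15,-9) [heading=90, move]
  -- iteration 6/6 --
  FD 15: (15,-9) -> (15,6) [heading=90, move]
  LT 90: heading 90 -> 180
  PU: pen up
  BK 9: (15,6) -> (24,6) [heading=180, move]
]
Final: pos=(24,6), heading=180, 1 segment(s) drawn

Answer: 24 6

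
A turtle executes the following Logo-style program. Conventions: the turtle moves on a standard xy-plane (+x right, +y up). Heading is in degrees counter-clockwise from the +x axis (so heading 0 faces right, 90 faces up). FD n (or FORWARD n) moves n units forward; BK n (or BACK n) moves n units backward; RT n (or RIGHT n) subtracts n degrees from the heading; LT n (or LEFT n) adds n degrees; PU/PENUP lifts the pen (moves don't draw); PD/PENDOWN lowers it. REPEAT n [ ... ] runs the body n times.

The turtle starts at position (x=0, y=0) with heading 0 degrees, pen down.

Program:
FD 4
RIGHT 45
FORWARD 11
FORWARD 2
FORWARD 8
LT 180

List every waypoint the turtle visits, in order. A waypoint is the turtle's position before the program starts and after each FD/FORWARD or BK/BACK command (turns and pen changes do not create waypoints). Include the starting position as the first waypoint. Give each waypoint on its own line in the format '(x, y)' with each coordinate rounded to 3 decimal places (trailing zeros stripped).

Answer: (0, 0)
(4, 0)
(11.778, -7.778)
(13.192, -9.192)
(18.849, -14.849)

Derivation:
Executing turtle program step by step:
Start: pos=(0,0), heading=0, pen down
FD 4: (0,0) -> (4,0) [heading=0, draw]
RT 45: heading 0 -> 315
FD 11: (4,0) -> (11.778,-7.778) [heading=315, draw]
FD 2: (11.778,-7.778) -> (13.192,-9.192) [heading=315, draw]
FD 8: (13.192,-9.192) -> (18.849,-14.849) [heading=315, draw]
LT 180: heading 315 -> 135
Final: pos=(18.849,-14.849), heading=135, 4 segment(s) drawn
Waypoints (5 total):
(0, 0)
(4, 0)
(11.778, -7.778)
(13.192, -9.192)
(18.849, -14.849)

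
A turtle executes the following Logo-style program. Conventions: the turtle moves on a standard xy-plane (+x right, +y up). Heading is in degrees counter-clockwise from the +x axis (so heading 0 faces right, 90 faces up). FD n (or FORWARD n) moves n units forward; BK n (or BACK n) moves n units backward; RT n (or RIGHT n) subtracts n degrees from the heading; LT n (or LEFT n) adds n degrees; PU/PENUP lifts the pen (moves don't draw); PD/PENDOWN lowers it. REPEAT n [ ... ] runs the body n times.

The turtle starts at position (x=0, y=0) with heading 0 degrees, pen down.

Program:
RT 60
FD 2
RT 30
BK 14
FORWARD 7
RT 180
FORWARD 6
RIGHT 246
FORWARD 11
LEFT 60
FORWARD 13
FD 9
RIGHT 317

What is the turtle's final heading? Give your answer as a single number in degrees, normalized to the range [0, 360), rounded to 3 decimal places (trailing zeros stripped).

Executing turtle program step by step:
Start: pos=(0,0), heading=0, pen down
RT 60: heading 0 -> 300
FD 2: (0,0) -> (1,-1.732) [heading=300, draw]
RT 30: heading 300 -> 270
BK 14: (1,-1.732) -> (1,12.268) [heading=270, draw]
FD 7: (1,12.268) -> (1,5.268) [heading=270, draw]
RT 180: heading 270 -> 90
FD 6: (1,5.268) -> (1,11.268) [heading=90, draw]
RT 246: heading 90 -> 204
FD 11: (1,11.268) -> (-9.049,6.794) [heading=204, draw]
LT 60: heading 204 -> 264
FD 13: (-9.049,6.794) -> (-10.408,-6.135) [heading=264, draw]
FD 9: (-10.408,-6.135) -> (-11.349,-15.086) [heading=264, draw]
RT 317: heading 264 -> 307
Final: pos=(-11.349,-15.086), heading=307, 7 segment(s) drawn

Answer: 307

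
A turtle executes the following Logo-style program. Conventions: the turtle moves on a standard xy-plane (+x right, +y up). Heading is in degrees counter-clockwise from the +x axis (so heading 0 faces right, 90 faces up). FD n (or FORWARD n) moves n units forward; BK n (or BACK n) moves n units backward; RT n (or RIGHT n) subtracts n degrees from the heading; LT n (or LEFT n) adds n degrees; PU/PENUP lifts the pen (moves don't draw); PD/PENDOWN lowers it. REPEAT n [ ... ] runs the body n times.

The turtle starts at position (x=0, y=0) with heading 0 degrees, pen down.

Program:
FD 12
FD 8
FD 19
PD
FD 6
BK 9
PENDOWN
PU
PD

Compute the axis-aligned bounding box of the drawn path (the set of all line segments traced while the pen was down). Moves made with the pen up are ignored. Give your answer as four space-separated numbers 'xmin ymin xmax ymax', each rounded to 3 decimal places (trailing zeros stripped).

Executing turtle program step by step:
Start: pos=(0,0), heading=0, pen down
FD 12: (0,0) -> (12,0) [heading=0, draw]
FD 8: (12,0) -> (20,0) [heading=0, draw]
FD 19: (20,0) -> (39,0) [heading=0, draw]
PD: pen down
FD 6: (39,0) -> (45,0) [heading=0, draw]
BK 9: (45,0) -> (36,0) [heading=0, draw]
PD: pen down
PU: pen up
PD: pen down
Final: pos=(36,0), heading=0, 5 segment(s) drawn

Segment endpoints: x in {0, 12, 20, 36, 39, 45}, y in {0}
xmin=0, ymin=0, xmax=45, ymax=0

Answer: 0 0 45 0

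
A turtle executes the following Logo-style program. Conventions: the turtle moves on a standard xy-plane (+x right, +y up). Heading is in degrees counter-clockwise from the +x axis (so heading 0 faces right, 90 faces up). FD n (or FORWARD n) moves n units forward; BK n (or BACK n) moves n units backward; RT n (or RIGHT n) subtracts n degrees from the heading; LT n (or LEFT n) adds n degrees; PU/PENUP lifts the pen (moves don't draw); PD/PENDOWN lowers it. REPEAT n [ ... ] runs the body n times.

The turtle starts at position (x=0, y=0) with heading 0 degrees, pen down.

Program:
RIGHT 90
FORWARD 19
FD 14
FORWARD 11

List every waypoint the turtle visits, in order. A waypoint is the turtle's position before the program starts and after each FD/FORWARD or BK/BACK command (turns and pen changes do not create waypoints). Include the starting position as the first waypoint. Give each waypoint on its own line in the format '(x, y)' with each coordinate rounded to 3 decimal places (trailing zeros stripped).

Executing turtle program step by step:
Start: pos=(0,0), heading=0, pen down
RT 90: heading 0 -> 270
FD 19: (0,0) -> (0,-19) [heading=270, draw]
FD 14: (0,-19) -> (0,-33) [heading=270, draw]
FD 11: (0,-33) -> (0,-44) [heading=270, draw]
Final: pos=(0,-44), heading=270, 3 segment(s) drawn
Waypoints (4 total):
(0, 0)
(0, -19)
(0, -33)
(0, -44)

Answer: (0, 0)
(0, -19)
(0, -33)
(0, -44)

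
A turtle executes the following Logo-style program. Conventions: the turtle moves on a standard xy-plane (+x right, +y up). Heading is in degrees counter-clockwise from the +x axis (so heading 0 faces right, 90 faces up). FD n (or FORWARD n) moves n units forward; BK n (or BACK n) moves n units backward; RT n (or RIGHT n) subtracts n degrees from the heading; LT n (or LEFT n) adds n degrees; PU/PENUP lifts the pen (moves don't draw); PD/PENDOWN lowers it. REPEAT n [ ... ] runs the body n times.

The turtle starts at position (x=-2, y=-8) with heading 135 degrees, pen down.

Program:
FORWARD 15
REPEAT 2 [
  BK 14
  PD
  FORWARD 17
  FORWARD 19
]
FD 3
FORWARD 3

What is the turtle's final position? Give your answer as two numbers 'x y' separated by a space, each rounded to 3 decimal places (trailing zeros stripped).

Answer: -47.962 37.962

Derivation:
Executing turtle program step by step:
Start: pos=(-2,-8), heading=135, pen down
FD 15: (-2,-8) -> (-12.607,2.607) [heading=135, draw]
REPEAT 2 [
  -- iteration 1/2 --
  BK 14: (-12.607,2.607) -> (-2.707,-7.293) [heading=135, draw]
  PD: pen down
  FD 17: (-2.707,-7.293) -> (-14.728,4.728) [heading=135, draw]
  FD 19: (-14.728,4.728) -> (-28.163,18.163) [heading=135, draw]
  -- iteration 2/2 --
  BK 14: (-28.163,18.163) -> (-18.263,8.263) [heading=135, draw]
  PD: pen down
  FD 17: (-18.263,8.263) -> (-30.284,20.284) [heading=135, draw]
  FD 19: (-30.284,20.284) -> (-43.719,33.719) [heading=135, draw]
]
FD 3: (-43.719,33.719) -> (-45.841,35.841) [heading=135, draw]
FD 3: (-45.841,35.841) -> (-47.962,37.962) [heading=135, draw]
Final: pos=(-47.962,37.962), heading=135, 9 segment(s) drawn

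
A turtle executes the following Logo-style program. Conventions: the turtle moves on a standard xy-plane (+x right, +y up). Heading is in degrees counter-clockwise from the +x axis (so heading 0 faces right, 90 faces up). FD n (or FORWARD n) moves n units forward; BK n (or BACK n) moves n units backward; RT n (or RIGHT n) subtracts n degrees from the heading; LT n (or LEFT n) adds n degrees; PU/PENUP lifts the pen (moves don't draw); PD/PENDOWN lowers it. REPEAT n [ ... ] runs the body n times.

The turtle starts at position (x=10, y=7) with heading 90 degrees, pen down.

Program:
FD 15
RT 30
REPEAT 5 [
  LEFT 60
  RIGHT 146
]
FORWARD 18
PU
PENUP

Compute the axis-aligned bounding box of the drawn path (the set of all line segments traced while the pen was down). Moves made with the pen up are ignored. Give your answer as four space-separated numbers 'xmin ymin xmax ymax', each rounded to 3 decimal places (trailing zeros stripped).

Answer: 10 7 27.727 22

Derivation:
Executing turtle program step by step:
Start: pos=(10,7), heading=90, pen down
FD 15: (10,7) -> (10,22) [heading=90, draw]
RT 30: heading 90 -> 60
REPEAT 5 [
  -- iteration 1/5 --
  LT 60: heading 60 -> 120
  RT 146: heading 120 -> 334
  -- iteration 2/5 --
  LT 60: heading 334 -> 34
  RT 146: heading 34 -> 248
  -- iteration 3/5 --
  LT 60: heading 248 -> 308
  RT 146: heading 308 -> 162
  -- iteration 4/5 --
  LT 60: heading 162 -> 222
  RT 146: heading 222 -> 76
  -- iteration 5/5 --
  LT 60: heading 76 -> 136
  RT 146: heading 136 -> 350
]
FD 18: (10,22) -> (27.727,18.874) [heading=350, draw]
PU: pen up
PU: pen up
Final: pos=(27.727,18.874), heading=350, 2 segment(s) drawn

Segment endpoints: x in {10, 10, 27.727}, y in {7, 18.874, 22}
xmin=10, ymin=7, xmax=27.727, ymax=22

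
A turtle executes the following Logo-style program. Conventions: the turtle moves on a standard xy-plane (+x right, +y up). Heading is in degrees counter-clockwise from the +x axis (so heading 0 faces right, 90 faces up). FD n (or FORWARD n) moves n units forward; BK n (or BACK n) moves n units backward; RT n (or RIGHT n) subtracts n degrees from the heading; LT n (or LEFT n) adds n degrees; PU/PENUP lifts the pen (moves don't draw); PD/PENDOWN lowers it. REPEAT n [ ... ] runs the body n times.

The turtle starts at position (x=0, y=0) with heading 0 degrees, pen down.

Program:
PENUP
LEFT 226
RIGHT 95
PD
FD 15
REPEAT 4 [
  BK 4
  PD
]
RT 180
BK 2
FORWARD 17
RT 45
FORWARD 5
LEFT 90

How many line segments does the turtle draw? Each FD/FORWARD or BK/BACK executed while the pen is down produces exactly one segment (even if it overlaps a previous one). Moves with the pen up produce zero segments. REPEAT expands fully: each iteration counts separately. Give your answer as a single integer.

Executing turtle program step by step:
Start: pos=(0,0), heading=0, pen down
PU: pen up
LT 226: heading 0 -> 226
RT 95: heading 226 -> 131
PD: pen down
FD 15: (0,0) -> (-9.841,11.321) [heading=131, draw]
REPEAT 4 [
  -- iteration 1/4 --
  BK 4: (-9.841,11.321) -> (-7.217,8.302) [heading=131, draw]
  PD: pen down
  -- iteration 2/4 --
  BK 4: (-7.217,8.302) -> (-4.592,5.283) [heading=131, draw]
  PD: pen down
  -- iteration 3/4 --
  BK 4: (-4.592,5.283) -> (-1.968,2.264) [heading=131, draw]
  PD: pen down
  -- iteration 4/4 --
  BK 4: (-1.968,2.264) -> (0.656,-0.755) [heading=131, draw]
  PD: pen down
]
RT 180: heading 131 -> 311
BK 2: (0.656,-0.755) -> (-0.656,0.755) [heading=311, draw]
FD 17: (-0.656,0.755) -> (10.497,-12.075) [heading=311, draw]
RT 45: heading 311 -> 266
FD 5: (10.497,-12.075) -> (10.148,-17.063) [heading=266, draw]
LT 90: heading 266 -> 356
Final: pos=(10.148,-17.063), heading=356, 8 segment(s) drawn
Segments drawn: 8

Answer: 8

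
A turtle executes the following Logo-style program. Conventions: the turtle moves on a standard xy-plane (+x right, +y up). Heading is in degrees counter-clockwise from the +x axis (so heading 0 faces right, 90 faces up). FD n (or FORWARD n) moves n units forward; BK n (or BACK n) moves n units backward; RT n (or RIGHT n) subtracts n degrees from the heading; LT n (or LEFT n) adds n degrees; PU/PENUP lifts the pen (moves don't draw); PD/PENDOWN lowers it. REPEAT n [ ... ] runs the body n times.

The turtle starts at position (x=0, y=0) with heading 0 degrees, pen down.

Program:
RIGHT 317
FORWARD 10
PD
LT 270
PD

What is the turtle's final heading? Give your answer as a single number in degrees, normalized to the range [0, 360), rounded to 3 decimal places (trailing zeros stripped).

Executing turtle program step by step:
Start: pos=(0,0), heading=0, pen down
RT 317: heading 0 -> 43
FD 10: (0,0) -> (7.314,6.82) [heading=43, draw]
PD: pen down
LT 270: heading 43 -> 313
PD: pen down
Final: pos=(7.314,6.82), heading=313, 1 segment(s) drawn

Answer: 313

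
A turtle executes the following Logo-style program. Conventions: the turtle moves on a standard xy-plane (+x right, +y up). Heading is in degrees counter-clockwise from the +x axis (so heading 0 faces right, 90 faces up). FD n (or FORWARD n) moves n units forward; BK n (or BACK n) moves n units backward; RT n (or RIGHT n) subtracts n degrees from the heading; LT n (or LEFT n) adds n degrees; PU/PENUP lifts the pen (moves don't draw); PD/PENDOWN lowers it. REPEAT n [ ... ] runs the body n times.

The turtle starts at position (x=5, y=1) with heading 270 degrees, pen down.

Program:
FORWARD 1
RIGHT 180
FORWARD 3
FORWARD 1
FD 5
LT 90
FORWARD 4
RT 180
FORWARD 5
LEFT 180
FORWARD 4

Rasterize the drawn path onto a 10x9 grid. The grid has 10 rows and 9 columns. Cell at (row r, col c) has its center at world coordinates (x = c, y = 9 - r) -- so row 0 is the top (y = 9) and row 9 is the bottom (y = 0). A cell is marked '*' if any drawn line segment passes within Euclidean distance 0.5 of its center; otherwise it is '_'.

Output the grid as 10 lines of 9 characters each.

Answer: _******__
_____*___
_____*___
_____*___
_____*___
_____*___
_____*___
_____*___
_____*___
_____*___

Derivation:
Segment 0: (5,1) -> (5,0)
Segment 1: (5,0) -> (5,3)
Segment 2: (5,3) -> (5,4)
Segment 3: (5,4) -> (5,9)
Segment 4: (5,9) -> (1,9)
Segment 5: (1,9) -> (6,9)
Segment 6: (6,9) -> (2,9)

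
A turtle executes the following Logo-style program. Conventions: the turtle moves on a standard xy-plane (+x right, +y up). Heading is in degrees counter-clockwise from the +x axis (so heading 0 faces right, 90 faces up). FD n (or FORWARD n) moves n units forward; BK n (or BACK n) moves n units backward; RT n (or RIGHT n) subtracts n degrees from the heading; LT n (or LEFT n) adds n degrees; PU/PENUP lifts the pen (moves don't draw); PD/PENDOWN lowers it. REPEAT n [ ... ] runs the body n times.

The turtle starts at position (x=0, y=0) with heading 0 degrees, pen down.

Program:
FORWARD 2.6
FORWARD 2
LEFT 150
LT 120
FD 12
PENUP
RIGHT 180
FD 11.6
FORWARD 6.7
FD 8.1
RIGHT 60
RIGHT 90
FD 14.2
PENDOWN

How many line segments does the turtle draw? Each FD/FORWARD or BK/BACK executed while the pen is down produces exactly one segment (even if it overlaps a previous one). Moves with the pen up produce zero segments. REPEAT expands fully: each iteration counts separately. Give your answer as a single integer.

Answer: 3

Derivation:
Executing turtle program step by step:
Start: pos=(0,0), heading=0, pen down
FD 2.6: (0,0) -> (2.6,0) [heading=0, draw]
FD 2: (2.6,0) -> (4.6,0) [heading=0, draw]
LT 150: heading 0 -> 150
LT 120: heading 150 -> 270
FD 12: (4.6,0) -> (4.6,-12) [heading=270, draw]
PU: pen up
RT 180: heading 270 -> 90
FD 11.6: (4.6,-12) -> (4.6,-0.4) [heading=90, move]
FD 6.7: (4.6,-0.4) -> (4.6,6.3) [heading=90, move]
FD 8.1: (4.6,6.3) -> (4.6,14.4) [heading=90, move]
RT 60: heading 90 -> 30
RT 90: heading 30 -> 300
FD 14.2: (4.6,14.4) -> (11.7,2.102) [heading=300, move]
PD: pen down
Final: pos=(11.7,2.102), heading=300, 3 segment(s) drawn
Segments drawn: 3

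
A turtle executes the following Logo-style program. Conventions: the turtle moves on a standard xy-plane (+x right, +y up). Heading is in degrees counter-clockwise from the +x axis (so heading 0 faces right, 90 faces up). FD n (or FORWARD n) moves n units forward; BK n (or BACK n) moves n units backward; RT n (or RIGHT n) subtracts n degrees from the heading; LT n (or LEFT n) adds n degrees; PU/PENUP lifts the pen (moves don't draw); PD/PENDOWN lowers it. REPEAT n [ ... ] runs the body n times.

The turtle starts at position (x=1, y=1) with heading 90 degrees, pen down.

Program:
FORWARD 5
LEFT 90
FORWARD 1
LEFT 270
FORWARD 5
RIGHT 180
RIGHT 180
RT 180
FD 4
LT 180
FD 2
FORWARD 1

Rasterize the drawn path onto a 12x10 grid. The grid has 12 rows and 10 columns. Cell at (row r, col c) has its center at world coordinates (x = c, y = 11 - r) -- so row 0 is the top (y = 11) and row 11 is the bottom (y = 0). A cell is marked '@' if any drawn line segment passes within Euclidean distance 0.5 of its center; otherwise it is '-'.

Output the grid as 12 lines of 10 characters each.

Segment 0: (1,1) -> (1,6)
Segment 1: (1,6) -> (0,6)
Segment 2: (0,6) -> (0,11)
Segment 3: (0,11) -> (0,7)
Segment 4: (0,7) -> (0,9)
Segment 5: (0,9) -> (0,10)

Answer: @---------
@---------
@---------
@---------
@---------
@@--------
-@--------
-@--------
-@--------
-@--------
-@--------
----------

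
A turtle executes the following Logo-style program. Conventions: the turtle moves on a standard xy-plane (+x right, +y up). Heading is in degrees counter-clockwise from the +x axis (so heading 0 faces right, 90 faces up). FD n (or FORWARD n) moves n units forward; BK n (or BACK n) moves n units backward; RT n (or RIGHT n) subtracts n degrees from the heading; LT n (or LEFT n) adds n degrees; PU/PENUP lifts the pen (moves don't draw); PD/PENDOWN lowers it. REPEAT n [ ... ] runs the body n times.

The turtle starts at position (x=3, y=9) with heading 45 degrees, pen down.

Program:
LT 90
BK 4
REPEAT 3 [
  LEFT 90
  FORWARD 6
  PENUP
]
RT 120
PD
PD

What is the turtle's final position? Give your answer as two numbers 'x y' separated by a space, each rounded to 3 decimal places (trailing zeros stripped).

Executing turtle program step by step:
Start: pos=(3,9), heading=45, pen down
LT 90: heading 45 -> 135
BK 4: (3,9) -> (5.828,6.172) [heading=135, draw]
REPEAT 3 [
  -- iteration 1/3 --
  LT 90: heading 135 -> 225
  FD 6: (5.828,6.172) -> (1.586,1.929) [heading=225, draw]
  PU: pen up
  -- iteration 2/3 --
  LT 90: heading 225 -> 315
  FD 6: (1.586,1.929) -> (5.828,-2.314) [heading=315, move]
  PU: pen up
  -- iteration 3/3 --
  LT 90: heading 315 -> 45
  FD 6: (5.828,-2.314) -> (10.071,1.929) [heading=45, move]
  PU: pen up
]
RT 120: heading 45 -> 285
PD: pen down
PD: pen down
Final: pos=(10.071,1.929), heading=285, 2 segment(s) drawn

Answer: 10.071 1.929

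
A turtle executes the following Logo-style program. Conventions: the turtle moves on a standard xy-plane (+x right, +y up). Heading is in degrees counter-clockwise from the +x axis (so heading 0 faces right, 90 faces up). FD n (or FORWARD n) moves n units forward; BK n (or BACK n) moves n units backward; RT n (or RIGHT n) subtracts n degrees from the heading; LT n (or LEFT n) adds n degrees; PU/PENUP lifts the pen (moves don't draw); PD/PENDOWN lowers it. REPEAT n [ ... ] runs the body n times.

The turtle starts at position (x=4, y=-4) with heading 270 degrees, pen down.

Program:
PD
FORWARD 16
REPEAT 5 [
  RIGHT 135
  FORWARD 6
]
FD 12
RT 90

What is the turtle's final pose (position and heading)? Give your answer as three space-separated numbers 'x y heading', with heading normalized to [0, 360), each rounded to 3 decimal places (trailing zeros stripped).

Executing turtle program step by step:
Start: pos=(4,-4), heading=270, pen down
PD: pen down
FD 16: (4,-4) -> (4,-20) [heading=270, draw]
REPEAT 5 [
  -- iteration 1/5 --
  RT 135: heading 270 -> 135
  FD 6: (4,-20) -> (-0.243,-15.757) [heading=135, draw]
  -- iteration 2/5 --
  RT 135: heading 135 -> 0
  FD 6: (-0.243,-15.757) -> (5.757,-15.757) [heading=0, draw]
  -- iteration 3/5 --
  RT 135: heading 0 -> 225
  FD 6: (5.757,-15.757) -> (1.515,-20) [heading=225, draw]
  -- iteration 4/5 --
  RT 135: heading 225 -> 90
  FD 6: (1.515,-20) -> (1.515,-14) [heading=90, draw]
  -- iteration 5/5 --
  RT 135: heading 90 -> 315
  FD 6: (1.515,-14) -> (5.757,-18.243) [heading=315, draw]
]
FD 12: (5.757,-18.243) -> (14.243,-26.728) [heading=315, draw]
RT 90: heading 315 -> 225
Final: pos=(14.243,-26.728), heading=225, 7 segment(s) drawn

Answer: 14.243 -26.728 225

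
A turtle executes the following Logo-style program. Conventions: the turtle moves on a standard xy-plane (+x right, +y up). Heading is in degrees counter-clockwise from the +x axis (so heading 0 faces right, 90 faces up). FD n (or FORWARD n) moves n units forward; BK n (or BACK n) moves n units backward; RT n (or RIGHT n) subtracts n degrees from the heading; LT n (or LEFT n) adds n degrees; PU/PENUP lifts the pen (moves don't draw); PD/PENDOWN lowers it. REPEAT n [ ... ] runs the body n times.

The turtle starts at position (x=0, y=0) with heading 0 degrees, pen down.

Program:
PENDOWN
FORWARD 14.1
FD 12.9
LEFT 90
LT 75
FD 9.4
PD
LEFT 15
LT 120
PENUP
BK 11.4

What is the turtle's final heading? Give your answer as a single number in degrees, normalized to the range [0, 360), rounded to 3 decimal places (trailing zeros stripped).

Executing turtle program step by step:
Start: pos=(0,0), heading=0, pen down
PD: pen down
FD 14.1: (0,0) -> (14.1,0) [heading=0, draw]
FD 12.9: (14.1,0) -> (27,0) [heading=0, draw]
LT 90: heading 0 -> 90
LT 75: heading 90 -> 165
FD 9.4: (27,0) -> (17.92,2.433) [heading=165, draw]
PD: pen down
LT 15: heading 165 -> 180
LT 120: heading 180 -> 300
PU: pen up
BK 11.4: (17.92,2.433) -> (12.22,12.306) [heading=300, move]
Final: pos=(12.22,12.306), heading=300, 3 segment(s) drawn

Answer: 300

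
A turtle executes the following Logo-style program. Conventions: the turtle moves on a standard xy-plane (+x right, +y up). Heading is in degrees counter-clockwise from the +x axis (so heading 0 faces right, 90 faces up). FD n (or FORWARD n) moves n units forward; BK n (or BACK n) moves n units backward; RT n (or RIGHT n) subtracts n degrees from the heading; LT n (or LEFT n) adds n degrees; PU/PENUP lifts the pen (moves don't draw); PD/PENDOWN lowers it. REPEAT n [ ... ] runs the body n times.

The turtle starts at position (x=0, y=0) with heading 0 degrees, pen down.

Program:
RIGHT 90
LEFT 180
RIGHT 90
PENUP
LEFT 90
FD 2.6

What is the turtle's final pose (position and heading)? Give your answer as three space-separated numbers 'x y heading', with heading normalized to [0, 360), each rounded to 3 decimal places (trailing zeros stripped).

Executing turtle program step by step:
Start: pos=(0,0), heading=0, pen down
RT 90: heading 0 -> 270
LT 180: heading 270 -> 90
RT 90: heading 90 -> 0
PU: pen up
LT 90: heading 0 -> 90
FD 2.6: (0,0) -> (0,2.6) [heading=90, move]
Final: pos=(0,2.6), heading=90, 0 segment(s) drawn

Answer: 0 2.6 90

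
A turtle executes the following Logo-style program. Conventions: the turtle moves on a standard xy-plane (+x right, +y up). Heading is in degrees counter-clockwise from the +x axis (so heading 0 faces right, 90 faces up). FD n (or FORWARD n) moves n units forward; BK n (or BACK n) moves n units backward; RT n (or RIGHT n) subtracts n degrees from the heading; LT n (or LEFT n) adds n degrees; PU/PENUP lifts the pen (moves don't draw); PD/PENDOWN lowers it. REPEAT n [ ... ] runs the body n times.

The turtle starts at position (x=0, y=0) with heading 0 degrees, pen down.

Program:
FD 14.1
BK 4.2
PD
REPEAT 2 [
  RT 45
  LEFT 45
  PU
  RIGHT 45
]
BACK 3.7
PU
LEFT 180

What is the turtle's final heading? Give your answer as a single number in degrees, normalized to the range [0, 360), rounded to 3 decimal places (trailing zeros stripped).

Executing turtle program step by step:
Start: pos=(0,0), heading=0, pen down
FD 14.1: (0,0) -> (14.1,0) [heading=0, draw]
BK 4.2: (14.1,0) -> (9.9,0) [heading=0, draw]
PD: pen down
REPEAT 2 [
  -- iteration 1/2 --
  RT 45: heading 0 -> 315
  LT 45: heading 315 -> 0
  PU: pen up
  RT 45: heading 0 -> 315
  -- iteration 2/2 --
  RT 45: heading 315 -> 270
  LT 45: heading 270 -> 315
  PU: pen up
  RT 45: heading 315 -> 270
]
BK 3.7: (9.9,0) -> (9.9,3.7) [heading=270, move]
PU: pen up
LT 180: heading 270 -> 90
Final: pos=(9.9,3.7), heading=90, 2 segment(s) drawn

Answer: 90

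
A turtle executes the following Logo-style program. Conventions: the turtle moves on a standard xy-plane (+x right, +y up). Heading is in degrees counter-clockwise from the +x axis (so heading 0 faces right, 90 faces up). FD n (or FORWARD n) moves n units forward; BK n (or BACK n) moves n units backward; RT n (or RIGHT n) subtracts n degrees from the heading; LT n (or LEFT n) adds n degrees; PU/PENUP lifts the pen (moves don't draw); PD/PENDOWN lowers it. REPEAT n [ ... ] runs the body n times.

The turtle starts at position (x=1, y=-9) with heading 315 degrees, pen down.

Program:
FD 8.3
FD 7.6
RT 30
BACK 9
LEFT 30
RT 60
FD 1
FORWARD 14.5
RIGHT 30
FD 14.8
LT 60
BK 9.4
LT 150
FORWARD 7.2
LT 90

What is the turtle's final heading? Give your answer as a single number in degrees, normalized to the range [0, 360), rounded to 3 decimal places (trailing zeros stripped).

Executing turtle program step by step:
Start: pos=(1,-9), heading=315, pen down
FD 8.3: (1,-9) -> (6.869,-14.869) [heading=315, draw]
FD 7.6: (6.869,-14.869) -> (12.243,-20.243) [heading=315, draw]
RT 30: heading 315 -> 285
BK 9: (12.243,-20.243) -> (9.914,-11.55) [heading=285, draw]
LT 30: heading 285 -> 315
RT 60: heading 315 -> 255
FD 1: (9.914,-11.55) -> (9.655,-12.516) [heading=255, draw]
FD 14.5: (9.655,-12.516) -> (5.902,-26.522) [heading=255, draw]
RT 30: heading 255 -> 225
FD 14.8: (5.902,-26.522) -> (-4.563,-36.987) [heading=225, draw]
LT 60: heading 225 -> 285
BK 9.4: (-4.563,-36.987) -> (-6.996,-27.907) [heading=285, draw]
LT 150: heading 285 -> 75
FD 7.2: (-6.996,-27.907) -> (-5.133,-20.952) [heading=75, draw]
LT 90: heading 75 -> 165
Final: pos=(-5.133,-20.952), heading=165, 8 segment(s) drawn

Answer: 165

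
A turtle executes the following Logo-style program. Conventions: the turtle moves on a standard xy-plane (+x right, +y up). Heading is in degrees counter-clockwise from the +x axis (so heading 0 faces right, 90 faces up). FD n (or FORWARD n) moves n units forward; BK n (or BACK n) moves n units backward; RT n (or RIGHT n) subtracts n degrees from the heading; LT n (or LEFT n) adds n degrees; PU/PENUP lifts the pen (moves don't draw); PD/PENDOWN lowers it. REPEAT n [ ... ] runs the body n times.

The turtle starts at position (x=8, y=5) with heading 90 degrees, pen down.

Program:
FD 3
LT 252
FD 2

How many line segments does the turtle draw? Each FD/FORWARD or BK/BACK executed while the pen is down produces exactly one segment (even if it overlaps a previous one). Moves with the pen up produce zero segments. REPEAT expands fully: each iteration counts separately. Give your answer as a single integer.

Answer: 2

Derivation:
Executing turtle program step by step:
Start: pos=(8,5), heading=90, pen down
FD 3: (8,5) -> (8,8) [heading=90, draw]
LT 252: heading 90 -> 342
FD 2: (8,8) -> (9.902,7.382) [heading=342, draw]
Final: pos=(9.902,7.382), heading=342, 2 segment(s) drawn
Segments drawn: 2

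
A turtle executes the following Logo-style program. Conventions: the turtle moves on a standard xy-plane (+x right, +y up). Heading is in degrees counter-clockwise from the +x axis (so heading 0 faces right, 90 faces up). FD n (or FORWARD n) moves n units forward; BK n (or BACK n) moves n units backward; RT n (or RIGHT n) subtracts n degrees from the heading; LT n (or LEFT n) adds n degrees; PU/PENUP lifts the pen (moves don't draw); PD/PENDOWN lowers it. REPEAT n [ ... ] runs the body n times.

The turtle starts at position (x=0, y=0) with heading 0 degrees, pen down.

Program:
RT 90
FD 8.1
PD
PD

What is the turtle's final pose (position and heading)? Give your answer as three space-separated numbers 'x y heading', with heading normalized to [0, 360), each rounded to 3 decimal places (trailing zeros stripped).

Executing turtle program step by step:
Start: pos=(0,0), heading=0, pen down
RT 90: heading 0 -> 270
FD 8.1: (0,0) -> (0,-8.1) [heading=270, draw]
PD: pen down
PD: pen down
Final: pos=(0,-8.1), heading=270, 1 segment(s) drawn

Answer: 0 -8.1 270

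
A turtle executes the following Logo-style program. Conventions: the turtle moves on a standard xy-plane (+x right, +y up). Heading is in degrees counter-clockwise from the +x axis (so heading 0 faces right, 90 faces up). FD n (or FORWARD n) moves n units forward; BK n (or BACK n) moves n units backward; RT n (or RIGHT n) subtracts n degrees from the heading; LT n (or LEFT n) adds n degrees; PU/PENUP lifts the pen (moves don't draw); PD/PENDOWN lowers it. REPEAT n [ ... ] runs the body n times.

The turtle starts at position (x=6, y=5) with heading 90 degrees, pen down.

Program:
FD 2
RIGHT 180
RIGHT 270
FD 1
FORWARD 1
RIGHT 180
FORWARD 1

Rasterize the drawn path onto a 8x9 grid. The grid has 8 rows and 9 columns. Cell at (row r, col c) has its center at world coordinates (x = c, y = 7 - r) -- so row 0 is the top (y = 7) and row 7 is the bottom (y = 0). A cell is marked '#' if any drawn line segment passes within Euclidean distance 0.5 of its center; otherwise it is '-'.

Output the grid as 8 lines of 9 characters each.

Segment 0: (6,5) -> (6,7)
Segment 1: (6,7) -> (7,7)
Segment 2: (7,7) -> (8,7)
Segment 3: (8,7) -> (7,7)

Answer: ------###
------#--
------#--
---------
---------
---------
---------
---------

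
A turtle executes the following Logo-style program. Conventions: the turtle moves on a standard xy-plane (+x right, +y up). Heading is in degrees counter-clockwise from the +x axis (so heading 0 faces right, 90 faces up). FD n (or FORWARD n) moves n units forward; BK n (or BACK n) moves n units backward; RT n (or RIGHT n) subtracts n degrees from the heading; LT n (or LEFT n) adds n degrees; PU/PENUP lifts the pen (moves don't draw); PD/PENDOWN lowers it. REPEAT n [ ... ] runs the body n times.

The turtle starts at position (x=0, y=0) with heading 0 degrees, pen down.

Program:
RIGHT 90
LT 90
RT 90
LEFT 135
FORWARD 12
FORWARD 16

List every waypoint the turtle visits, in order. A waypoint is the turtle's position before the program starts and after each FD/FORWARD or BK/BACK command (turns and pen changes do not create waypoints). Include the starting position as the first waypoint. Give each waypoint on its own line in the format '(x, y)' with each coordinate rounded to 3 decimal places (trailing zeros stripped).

Answer: (0, 0)
(8.485, 8.485)
(19.799, 19.799)

Derivation:
Executing turtle program step by step:
Start: pos=(0,0), heading=0, pen down
RT 90: heading 0 -> 270
LT 90: heading 270 -> 0
RT 90: heading 0 -> 270
LT 135: heading 270 -> 45
FD 12: (0,0) -> (8.485,8.485) [heading=45, draw]
FD 16: (8.485,8.485) -> (19.799,19.799) [heading=45, draw]
Final: pos=(19.799,19.799), heading=45, 2 segment(s) drawn
Waypoints (3 total):
(0, 0)
(8.485, 8.485)
(19.799, 19.799)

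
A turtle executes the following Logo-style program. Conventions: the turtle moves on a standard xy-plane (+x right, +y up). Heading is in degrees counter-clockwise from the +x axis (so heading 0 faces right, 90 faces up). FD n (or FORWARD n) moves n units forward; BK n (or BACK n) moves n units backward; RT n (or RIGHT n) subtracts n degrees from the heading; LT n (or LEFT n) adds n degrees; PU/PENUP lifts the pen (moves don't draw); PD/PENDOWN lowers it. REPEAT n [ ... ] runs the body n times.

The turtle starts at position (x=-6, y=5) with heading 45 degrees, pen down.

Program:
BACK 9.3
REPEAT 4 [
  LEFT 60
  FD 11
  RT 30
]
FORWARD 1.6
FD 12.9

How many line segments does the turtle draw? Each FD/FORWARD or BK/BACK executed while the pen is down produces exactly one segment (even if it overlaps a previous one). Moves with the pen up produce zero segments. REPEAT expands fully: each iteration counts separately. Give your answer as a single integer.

Answer: 7

Derivation:
Executing turtle program step by step:
Start: pos=(-6,5), heading=45, pen down
BK 9.3: (-6,5) -> (-12.576,-1.576) [heading=45, draw]
REPEAT 4 [
  -- iteration 1/4 --
  LT 60: heading 45 -> 105
  FD 11: (-12.576,-1.576) -> (-15.423,9.049) [heading=105, draw]
  RT 30: heading 105 -> 75
  -- iteration 2/4 --
  LT 60: heading 75 -> 135
  FD 11: (-15.423,9.049) -> (-23.201,16.827) [heading=135, draw]
  RT 30: heading 135 -> 105
  -- iteration 3/4 --
  LT 60: heading 105 -> 165
  FD 11: (-23.201,16.827) -> (-33.826,19.674) [heading=165, draw]
  RT 30: heading 165 -> 135
  -- iteration 4/4 --
  LT 60: heading 135 -> 195
  FD 11: (-33.826,19.674) -> (-44.452,16.827) [heading=195, draw]
  RT 30: heading 195 -> 165
]
FD 1.6: (-44.452,16.827) -> (-45.997,17.241) [heading=165, draw]
FD 12.9: (-45.997,17.241) -> (-58.458,20.58) [heading=165, draw]
Final: pos=(-58.458,20.58), heading=165, 7 segment(s) drawn
Segments drawn: 7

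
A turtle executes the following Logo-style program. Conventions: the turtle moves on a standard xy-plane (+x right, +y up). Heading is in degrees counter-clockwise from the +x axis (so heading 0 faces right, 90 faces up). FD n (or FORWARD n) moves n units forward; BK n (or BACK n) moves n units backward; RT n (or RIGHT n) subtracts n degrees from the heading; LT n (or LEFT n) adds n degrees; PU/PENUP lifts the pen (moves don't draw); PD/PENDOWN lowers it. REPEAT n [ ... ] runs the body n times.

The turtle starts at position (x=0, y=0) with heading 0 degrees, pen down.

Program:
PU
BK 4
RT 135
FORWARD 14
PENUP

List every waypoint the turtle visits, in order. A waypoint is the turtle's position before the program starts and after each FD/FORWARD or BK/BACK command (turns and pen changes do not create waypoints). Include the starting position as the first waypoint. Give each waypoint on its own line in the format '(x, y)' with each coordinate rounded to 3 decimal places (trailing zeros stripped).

Answer: (0, 0)
(-4, 0)
(-13.899, -9.899)

Derivation:
Executing turtle program step by step:
Start: pos=(0,0), heading=0, pen down
PU: pen up
BK 4: (0,0) -> (-4,0) [heading=0, move]
RT 135: heading 0 -> 225
FD 14: (-4,0) -> (-13.899,-9.899) [heading=225, move]
PU: pen up
Final: pos=(-13.899,-9.899), heading=225, 0 segment(s) drawn
Waypoints (3 total):
(0, 0)
(-4, 0)
(-13.899, -9.899)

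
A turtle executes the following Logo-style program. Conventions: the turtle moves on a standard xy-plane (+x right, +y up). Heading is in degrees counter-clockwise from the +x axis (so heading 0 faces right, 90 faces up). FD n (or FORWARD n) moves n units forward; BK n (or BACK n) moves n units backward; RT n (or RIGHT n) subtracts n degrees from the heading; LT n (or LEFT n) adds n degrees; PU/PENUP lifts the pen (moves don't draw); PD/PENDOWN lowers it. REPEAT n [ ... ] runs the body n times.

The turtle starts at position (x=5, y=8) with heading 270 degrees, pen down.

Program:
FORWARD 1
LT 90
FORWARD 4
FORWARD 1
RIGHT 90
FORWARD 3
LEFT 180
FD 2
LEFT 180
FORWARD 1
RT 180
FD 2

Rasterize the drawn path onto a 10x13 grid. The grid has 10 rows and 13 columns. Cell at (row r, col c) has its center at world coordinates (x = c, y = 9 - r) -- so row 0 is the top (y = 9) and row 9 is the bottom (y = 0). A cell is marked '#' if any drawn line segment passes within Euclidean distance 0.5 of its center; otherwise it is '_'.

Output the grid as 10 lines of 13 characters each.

Segment 0: (5,8) -> (5,7)
Segment 1: (5,7) -> (9,7)
Segment 2: (9,7) -> (10,7)
Segment 3: (10,7) -> (10,4)
Segment 4: (10,4) -> (10,6)
Segment 5: (10,6) -> (10,5)
Segment 6: (10,5) -> (10,7)

Answer: _____________
_____#_______
_____######__
__________#__
__________#__
__________#__
_____________
_____________
_____________
_____________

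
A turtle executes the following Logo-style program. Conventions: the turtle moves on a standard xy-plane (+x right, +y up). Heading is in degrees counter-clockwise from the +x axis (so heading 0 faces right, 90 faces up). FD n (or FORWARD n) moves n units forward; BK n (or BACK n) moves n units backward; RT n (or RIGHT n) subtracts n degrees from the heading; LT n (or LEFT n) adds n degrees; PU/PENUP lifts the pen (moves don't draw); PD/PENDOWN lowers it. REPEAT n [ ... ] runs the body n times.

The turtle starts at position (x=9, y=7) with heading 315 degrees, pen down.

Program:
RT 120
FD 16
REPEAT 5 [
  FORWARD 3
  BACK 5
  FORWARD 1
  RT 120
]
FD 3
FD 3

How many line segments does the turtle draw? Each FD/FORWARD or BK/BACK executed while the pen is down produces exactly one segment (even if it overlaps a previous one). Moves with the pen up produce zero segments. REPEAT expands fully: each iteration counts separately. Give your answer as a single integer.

Executing turtle program step by step:
Start: pos=(9,7), heading=315, pen down
RT 120: heading 315 -> 195
FD 16: (9,7) -> (-6.455,2.859) [heading=195, draw]
REPEAT 5 [
  -- iteration 1/5 --
  FD 3: (-6.455,2.859) -> (-9.353,2.082) [heading=195, draw]
  BK 5: (-9.353,2.082) -> (-4.523,3.377) [heading=195, draw]
  FD 1: (-4.523,3.377) -> (-5.489,3.118) [heading=195, draw]
  RT 120: heading 195 -> 75
  -- iteration 2/5 --
  FD 3: (-5.489,3.118) -> (-4.712,6.015) [heading=75, draw]
  BK 5: (-4.712,6.015) -> (-6.007,1.186) [heading=75, draw]
  FD 1: (-6.007,1.186) -> (-5.748,2.152) [heading=75, draw]
  RT 120: heading 75 -> 315
  -- iteration 3/5 --
  FD 3: (-5.748,2.152) -> (-3.626,0.03) [heading=315, draw]
  BK 5: (-3.626,0.03) -> (-7.162,3.566) [heading=315, draw]
  FD 1: (-7.162,3.566) -> (-6.455,2.859) [heading=315, draw]
  RT 120: heading 315 -> 195
  -- iteration 4/5 --
  FD 3: (-6.455,2.859) -> (-9.353,2.082) [heading=195, draw]
  BK 5: (-9.353,2.082) -> (-4.523,3.377) [heading=195, draw]
  FD 1: (-4.523,3.377) -> (-5.489,3.118) [heading=195, draw]
  RT 120: heading 195 -> 75
  -- iteration 5/5 --
  FD 3: (-5.489,3.118) -> (-4.712,6.015) [heading=75, draw]
  BK 5: (-4.712,6.015) -> (-6.007,1.186) [heading=75, draw]
  FD 1: (-6.007,1.186) -> (-5.748,2.152) [heading=75, draw]
  RT 120: heading 75 -> 315
]
FD 3: (-5.748,2.152) -> (-3.626,0.03) [heading=315, draw]
FD 3: (-3.626,0.03) -> (-1.505,-2.091) [heading=315, draw]
Final: pos=(-1.505,-2.091), heading=315, 18 segment(s) drawn
Segments drawn: 18

Answer: 18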